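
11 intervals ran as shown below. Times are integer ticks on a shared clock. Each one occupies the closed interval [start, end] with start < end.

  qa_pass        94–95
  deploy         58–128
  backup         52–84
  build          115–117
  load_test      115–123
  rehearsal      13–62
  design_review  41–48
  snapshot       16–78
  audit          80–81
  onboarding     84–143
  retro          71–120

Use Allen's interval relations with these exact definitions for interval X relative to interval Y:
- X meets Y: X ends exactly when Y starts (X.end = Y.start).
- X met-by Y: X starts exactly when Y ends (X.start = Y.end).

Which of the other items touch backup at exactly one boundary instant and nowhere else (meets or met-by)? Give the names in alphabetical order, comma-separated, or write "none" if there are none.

Target backup = [52, 84].
audit [80, 81] → during → no.
build [115, 117] → after → no.
deploy [58, 128] → overlapped-by → no.
design_review [41, 48] → before → no.
load_test [115, 123] → after → no.
onboarding [84, 143] → met-by → yes.
qa_pass [94, 95] → after → no.
rehearsal [13, 62] → overlaps → no.
retro [71, 120] → overlapped-by → no.
snapshot [16, 78] → overlaps → no.
Result: onboarding.

onboarding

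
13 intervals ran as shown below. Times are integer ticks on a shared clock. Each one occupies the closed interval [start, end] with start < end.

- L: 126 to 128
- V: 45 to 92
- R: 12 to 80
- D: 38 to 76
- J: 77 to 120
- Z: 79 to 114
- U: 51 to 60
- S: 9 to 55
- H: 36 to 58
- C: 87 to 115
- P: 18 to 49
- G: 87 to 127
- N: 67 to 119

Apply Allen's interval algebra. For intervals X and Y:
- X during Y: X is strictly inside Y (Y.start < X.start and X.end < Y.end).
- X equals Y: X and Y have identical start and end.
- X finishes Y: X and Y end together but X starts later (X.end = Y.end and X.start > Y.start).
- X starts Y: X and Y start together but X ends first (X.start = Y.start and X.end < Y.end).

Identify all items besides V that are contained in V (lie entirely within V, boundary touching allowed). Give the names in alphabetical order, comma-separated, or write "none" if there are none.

U

Target V = [45, 92].
C [87, 115] → overlapped-by → no.
D [38, 76] → overlaps → no.
G [87, 127] → overlapped-by → no.
H [36, 58] → overlaps → no.
J [77, 120] → overlapped-by → no.
L [126, 128] → after → no.
N [67, 119] → overlapped-by → no.
P [18, 49] → overlaps → no.
R [12, 80] → overlaps → no.
S [9, 55] → overlaps → no.
U [51, 60] → during → yes.
Z [79, 114] → overlapped-by → no.
Result: U.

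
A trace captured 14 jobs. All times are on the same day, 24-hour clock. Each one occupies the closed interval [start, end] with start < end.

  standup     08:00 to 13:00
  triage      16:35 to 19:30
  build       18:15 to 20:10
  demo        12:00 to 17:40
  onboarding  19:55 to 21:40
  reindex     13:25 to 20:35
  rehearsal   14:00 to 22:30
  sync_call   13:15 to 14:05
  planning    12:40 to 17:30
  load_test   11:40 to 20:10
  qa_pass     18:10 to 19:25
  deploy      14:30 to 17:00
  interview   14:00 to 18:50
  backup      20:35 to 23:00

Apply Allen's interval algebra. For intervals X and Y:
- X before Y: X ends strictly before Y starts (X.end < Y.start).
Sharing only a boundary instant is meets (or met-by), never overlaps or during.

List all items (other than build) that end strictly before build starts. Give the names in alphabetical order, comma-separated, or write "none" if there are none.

Target build = [18:15, 20:10].
backup [20:35, 23:00] → after → no.
demo [12:00, 17:40] → before → yes.
deploy [14:30, 17:00] → before → yes.
interview [14:00, 18:50] → overlaps → no.
load_test [11:40, 20:10] → finished-by → no.
onboarding [19:55, 21:40] → overlapped-by → no.
planning [12:40, 17:30] → before → yes.
qa_pass [18:10, 19:25] → overlaps → no.
rehearsal [14:00, 22:30] → contains → no.
reindex [13:25, 20:35] → contains → no.
standup [08:00, 13:00] → before → yes.
sync_call [13:15, 14:05] → before → yes.
triage [16:35, 19:30] → overlaps → no.
Result: demo, deploy, planning, standup, sync_call.

demo, deploy, planning, standup, sync_call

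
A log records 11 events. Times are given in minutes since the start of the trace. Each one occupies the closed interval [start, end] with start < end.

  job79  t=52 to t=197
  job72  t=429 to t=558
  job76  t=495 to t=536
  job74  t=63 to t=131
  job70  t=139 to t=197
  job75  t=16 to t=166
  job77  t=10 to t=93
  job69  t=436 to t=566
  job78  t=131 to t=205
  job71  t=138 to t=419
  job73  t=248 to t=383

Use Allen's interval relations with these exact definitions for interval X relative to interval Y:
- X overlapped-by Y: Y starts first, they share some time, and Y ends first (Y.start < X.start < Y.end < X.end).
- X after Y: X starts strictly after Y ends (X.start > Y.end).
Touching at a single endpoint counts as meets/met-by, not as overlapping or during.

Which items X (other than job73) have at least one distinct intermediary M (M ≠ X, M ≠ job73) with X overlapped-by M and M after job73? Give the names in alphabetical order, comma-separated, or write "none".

job69

Target job73 = [t=248, t=383].
Intermediaries M with M after job73: job69, job72, job76.
Via job69 — items with X overlapped-by job69: none.
Via job72 — items with X overlapped-by job72: job69.
Via job76 — items with X overlapped-by job76: none.
Union: job69.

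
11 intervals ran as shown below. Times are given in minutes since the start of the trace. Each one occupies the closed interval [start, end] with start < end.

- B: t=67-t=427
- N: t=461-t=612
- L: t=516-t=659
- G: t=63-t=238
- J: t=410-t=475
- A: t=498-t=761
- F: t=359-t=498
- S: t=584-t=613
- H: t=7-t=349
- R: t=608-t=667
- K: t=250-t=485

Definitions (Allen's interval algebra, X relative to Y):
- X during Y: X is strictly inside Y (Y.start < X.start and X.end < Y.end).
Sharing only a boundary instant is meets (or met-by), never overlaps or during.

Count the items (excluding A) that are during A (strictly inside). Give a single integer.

Target A = [t=498, t=761].
B [t=67, t=427] → before → no.
F [t=359, t=498] → meets → no.
G [t=63, t=238] → before → no.
H [t=7, t=349] → before → no.
J [t=410, t=475] → before → no.
K [t=250, t=485] → before → no.
L [t=516, t=659] → during → counts.
N [t=461, t=612] → overlaps → no.
R [t=608, t=667] → during → counts.
S [t=584, t=613] → during → counts.
Total: 3.

3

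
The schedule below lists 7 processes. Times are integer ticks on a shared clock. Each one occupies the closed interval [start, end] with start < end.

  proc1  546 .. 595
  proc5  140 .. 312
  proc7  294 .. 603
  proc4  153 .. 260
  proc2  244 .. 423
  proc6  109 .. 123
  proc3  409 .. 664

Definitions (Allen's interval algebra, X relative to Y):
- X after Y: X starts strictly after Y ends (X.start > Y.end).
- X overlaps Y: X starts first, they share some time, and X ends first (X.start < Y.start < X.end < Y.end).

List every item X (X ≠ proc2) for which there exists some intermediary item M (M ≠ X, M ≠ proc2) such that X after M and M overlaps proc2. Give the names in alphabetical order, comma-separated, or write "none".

proc1, proc3, proc7

Target proc2 = [244, 423].
Intermediaries M with M overlaps proc2: proc4, proc5.
Via proc4 — items with X after proc4: proc1, proc3, proc7.
Via proc5 — items with X after proc5: proc1, proc3.
Union: proc1, proc3, proc7.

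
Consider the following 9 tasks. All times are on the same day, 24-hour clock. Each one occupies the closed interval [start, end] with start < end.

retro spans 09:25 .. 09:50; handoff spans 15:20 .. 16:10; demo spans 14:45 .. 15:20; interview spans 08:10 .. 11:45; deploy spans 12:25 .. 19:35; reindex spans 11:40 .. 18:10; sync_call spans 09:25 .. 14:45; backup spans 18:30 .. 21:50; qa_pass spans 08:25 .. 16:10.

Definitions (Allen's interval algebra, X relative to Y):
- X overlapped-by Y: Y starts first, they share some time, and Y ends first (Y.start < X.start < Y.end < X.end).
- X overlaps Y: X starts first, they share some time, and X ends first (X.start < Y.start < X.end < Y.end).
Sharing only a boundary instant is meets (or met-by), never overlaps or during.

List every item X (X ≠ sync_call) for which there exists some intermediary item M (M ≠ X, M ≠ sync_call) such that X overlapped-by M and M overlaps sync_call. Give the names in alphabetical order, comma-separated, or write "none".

qa_pass, reindex

Target sync_call = [09:25, 14:45].
Intermediaries M with M overlaps sync_call: interview.
Via interview — items with X overlapped-by interview: qa_pass, reindex.
Union: qa_pass, reindex.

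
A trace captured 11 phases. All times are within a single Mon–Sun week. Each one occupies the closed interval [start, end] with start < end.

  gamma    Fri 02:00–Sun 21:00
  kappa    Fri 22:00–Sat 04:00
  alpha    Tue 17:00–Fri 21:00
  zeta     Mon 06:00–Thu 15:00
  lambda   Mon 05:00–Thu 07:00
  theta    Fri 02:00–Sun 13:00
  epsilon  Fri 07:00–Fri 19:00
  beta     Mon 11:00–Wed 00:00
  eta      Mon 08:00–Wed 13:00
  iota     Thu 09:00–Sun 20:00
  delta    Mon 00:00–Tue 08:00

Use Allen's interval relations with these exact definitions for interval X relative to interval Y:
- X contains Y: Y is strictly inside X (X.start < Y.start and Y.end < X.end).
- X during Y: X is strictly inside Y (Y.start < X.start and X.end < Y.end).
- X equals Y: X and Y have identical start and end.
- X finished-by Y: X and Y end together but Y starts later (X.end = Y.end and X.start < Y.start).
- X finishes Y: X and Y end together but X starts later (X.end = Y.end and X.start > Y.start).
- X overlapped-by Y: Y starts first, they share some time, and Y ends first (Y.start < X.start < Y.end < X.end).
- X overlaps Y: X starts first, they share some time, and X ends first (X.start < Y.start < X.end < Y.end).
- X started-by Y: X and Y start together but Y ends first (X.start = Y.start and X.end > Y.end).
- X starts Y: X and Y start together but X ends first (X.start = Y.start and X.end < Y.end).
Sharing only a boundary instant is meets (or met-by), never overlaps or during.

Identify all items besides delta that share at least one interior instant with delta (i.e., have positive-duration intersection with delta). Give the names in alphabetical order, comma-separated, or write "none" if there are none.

Target delta = [Mon 00:00, Tue 08:00].
alpha [Tue 17:00, Fri 21:00] → after → no.
beta [Mon 11:00, Wed 00:00] → overlapped-by → yes.
epsilon [Fri 07:00, Fri 19:00] → after → no.
eta [Mon 08:00, Wed 13:00] → overlapped-by → yes.
gamma [Fri 02:00, Sun 21:00] → after → no.
iota [Thu 09:00, Sun 20:00] → after → no.
kappa [Fri 22:00, Sat 04:00] → after → no.
lambda [Mon 05:00, Thu 07:00] → overlapped-by → yes.
theta [Fri 02:00, Sun 13:00] → after → no.
zeta [Mon 06:00, Thu 15:00] → overlapped-by → yes.
Result: beta, eta, lambda, zeta.

beta, eta, lambda, zeta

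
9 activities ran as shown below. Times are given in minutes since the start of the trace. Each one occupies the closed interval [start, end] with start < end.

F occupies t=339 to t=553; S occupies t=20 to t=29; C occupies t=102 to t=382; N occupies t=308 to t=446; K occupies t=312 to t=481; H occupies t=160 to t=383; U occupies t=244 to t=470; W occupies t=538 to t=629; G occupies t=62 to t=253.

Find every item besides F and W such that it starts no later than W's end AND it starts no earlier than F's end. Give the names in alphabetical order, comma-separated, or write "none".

Conditions: its start is no later than W's end (X.start <= t=629) AND its start is no earlier than F's end (X.start >= t=553).
C: start t=102 <= t=629? ✓; start t=102 >= t=553? ✗ → no.
G: start t=62 <= t=629? ✓; start t=62 >= t=553? ✗ → no.
H: start t=160 <= t=629? ✓; start t=160 >= t=553? ✗ → no.
K: start t=312 <= t=629? ✓; start t=312 >= t=553? ✗ → no.
N: start t=308 <= t=629? ✓; start t=308 >= t=553? ✗ → no.
S: start t=20 <= t=629? ✓; start t=20 >= t=553? ✗ → no.
U: start t=244 <= t=629? ✓; start t=244 >= t=553? ✗ → no.
Result: none.

none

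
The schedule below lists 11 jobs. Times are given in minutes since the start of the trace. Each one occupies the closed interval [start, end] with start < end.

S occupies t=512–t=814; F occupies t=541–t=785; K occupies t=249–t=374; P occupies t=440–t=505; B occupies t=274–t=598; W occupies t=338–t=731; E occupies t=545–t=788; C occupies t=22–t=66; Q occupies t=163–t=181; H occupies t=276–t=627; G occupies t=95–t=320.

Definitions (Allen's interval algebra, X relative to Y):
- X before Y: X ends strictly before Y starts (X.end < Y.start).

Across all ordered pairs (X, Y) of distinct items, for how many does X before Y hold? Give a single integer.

Checking all 110 ordered pairs for relation 'before'; matching pairs in alphabetical order:
(C, B): C before B ✓
(C, E): C before E ✓
(C, F): C before F ✓
(C, G): C before G ✓
(C, H): C before H ✓
(C, K): C before K ✓
(C, P): C before P ✓
(C, Q): C before Q ✓
(C, S): C before S ✓
(C, W): C before W ✓
(G, E): G before E ✓
(G, F): G before F ✓
(G, P): G before P ✓
(G, S): G before S ✓
(G, W): G before W ✓
(K, E): K before E ✓
(K, F): K before F ✓
(K, P): K before P ✓
(K, S): K before S ✓
(P, E): P before E ✓
(P, F): P before F ✓
(P, S): P before S ✓
(Q, B): Q before B ✓
(Q, E): Q before E ✓
... plus 6 further pairs not listed.
Count: 30.

30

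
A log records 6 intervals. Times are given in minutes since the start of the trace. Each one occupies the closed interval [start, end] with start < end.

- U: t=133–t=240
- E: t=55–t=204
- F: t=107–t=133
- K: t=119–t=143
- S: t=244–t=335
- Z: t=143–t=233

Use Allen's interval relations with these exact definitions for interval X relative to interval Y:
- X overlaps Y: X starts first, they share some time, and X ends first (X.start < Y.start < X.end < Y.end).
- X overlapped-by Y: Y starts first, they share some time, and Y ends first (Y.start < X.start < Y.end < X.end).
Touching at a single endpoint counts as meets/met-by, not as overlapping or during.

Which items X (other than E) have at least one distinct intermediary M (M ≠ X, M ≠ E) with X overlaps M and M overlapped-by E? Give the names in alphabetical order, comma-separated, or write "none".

K

Target E = [t=55, t=204].
Intermediaries M with M overlapped-by E: U, Z.
Via U — items with X overlaps U: K.
Via Z — items with X overlaps Z: none.
Union: K.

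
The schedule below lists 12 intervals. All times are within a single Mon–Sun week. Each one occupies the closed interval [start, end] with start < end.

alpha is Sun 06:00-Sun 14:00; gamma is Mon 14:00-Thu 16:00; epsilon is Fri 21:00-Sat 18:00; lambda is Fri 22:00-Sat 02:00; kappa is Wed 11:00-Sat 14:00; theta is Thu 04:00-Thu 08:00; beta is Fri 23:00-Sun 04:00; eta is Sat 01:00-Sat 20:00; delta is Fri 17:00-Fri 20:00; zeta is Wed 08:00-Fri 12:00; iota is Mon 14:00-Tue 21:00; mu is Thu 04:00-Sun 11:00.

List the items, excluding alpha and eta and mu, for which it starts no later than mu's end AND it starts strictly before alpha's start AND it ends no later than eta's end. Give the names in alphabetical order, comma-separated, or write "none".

Conditions: its start is no later than mu's end (X.start <= Sun 11:00) AND its start is strictly before alpha's start (X.start < Sun 06:00) AND its end is no later than eta's end (X.end <= Sat 20:00).
beta: start Fri 23:00 <= Sun 11:00? ✓; start Fri 23:00 < Sun 06:00? ✓; end Sun 04:00 <= Sat 20:00? ✗ → no.
delta: start Fri 17:00 <= Sun 11:00? ✓; start Fri 17:00 < Sun 06:00? ✓; end Fri 20:00 <= Sat 20:00? ✓ → yes.
epsilon: start Fri 21:00 <= Sun 11:00? ✓; start Fri 21:00 < Sun 06:00? ✓; end Sat 18:00 <= Sat 20:00? ✓ → yes.
gamma: start Mon 14:00 <= Sun 11:00? ✓; start Mon 14:00 < Sun 06:00? ✓; end Thu 16:00 <= Sat 20:00? ✓ → yes.
iota: start Mon 14:00 <= Sun 11:00? ✓; start Mon 14:00 < Sun 06:00? ✓; end Tue 21:00 <= Sat 20:00? ✓ → yes.
kappa: start Wed 11:00 <= Sun 11:00? ✓; start Wed 11:00 < Sun 06:00? ✓; end Sat 14:00 <= Sat 20:00? ✓ → yes.
lambda: start Fri 22:00 <= Sun 11:00? ✓; start Fri 22:00 < Sun 06:00? ✓; end Sat 02:00 <= Sat 20:00? ✓ → yes.
theta: start Thu 04:00 <= Sun 11:00? ✓; start Thu 04:00 < Sun 06:00? ✓; end Thu 08:00 <= Sat 20:00? ✓ → yes.
zeta: start Wed 08:00 <= Sun 11:00? ✓; start Wed 08:00 < Sun 06:00? ✓; end Fri 12:00 <= Sat 20:00? ✓ → yes.
Result: delta, epsilon, gamma, iota, kappa, lambda, theta, zeta.

delta, epsilon, gamma, iota, kappa, lambda, theta, zeta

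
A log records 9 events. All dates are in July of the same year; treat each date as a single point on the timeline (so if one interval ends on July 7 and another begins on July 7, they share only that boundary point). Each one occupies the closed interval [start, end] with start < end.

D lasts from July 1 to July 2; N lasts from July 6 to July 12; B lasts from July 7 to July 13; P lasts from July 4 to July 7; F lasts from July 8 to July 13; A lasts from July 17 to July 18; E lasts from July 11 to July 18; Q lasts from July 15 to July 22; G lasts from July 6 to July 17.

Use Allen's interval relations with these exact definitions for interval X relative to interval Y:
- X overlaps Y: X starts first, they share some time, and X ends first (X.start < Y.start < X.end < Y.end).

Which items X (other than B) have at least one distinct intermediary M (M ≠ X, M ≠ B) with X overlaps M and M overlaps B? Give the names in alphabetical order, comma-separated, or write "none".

P

Target B = [July 7, July 13].
Intermediaries M with M overlaps B: N.
Via N — items with X overlaps N: P.
Union: P.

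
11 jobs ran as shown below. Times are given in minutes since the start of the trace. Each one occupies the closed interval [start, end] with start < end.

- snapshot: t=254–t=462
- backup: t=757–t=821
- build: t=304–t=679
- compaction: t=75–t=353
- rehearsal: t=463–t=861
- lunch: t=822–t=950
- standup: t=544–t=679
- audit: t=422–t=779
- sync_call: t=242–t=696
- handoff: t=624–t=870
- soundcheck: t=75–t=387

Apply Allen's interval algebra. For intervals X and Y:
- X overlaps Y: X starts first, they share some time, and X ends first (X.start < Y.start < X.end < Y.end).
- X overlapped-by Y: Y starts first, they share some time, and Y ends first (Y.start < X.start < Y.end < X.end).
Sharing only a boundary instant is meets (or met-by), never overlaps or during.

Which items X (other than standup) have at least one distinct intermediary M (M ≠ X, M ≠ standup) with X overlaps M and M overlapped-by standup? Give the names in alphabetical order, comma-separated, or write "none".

audit, build, rehearsal, sync_call

Target standup = [t=544, t=679].
Intermediaries M with M overlapped-by standup: handoff.
Via handoff — items with X overlaps handoff: audit, build, rehearsal, sync_call.
Union: audit, build, rehearsal, sync_call.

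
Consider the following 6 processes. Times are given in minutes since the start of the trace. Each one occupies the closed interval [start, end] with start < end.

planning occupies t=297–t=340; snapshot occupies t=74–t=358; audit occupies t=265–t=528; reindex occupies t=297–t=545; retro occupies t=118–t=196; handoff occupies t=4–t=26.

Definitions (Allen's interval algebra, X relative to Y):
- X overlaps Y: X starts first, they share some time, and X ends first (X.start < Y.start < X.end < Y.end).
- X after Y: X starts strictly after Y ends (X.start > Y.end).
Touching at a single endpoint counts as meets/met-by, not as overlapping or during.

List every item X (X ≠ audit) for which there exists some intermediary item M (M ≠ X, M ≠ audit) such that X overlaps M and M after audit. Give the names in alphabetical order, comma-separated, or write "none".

Target audit = [t=265, t=528].
Intermediaries M with M after audit: none.
Union: none.

none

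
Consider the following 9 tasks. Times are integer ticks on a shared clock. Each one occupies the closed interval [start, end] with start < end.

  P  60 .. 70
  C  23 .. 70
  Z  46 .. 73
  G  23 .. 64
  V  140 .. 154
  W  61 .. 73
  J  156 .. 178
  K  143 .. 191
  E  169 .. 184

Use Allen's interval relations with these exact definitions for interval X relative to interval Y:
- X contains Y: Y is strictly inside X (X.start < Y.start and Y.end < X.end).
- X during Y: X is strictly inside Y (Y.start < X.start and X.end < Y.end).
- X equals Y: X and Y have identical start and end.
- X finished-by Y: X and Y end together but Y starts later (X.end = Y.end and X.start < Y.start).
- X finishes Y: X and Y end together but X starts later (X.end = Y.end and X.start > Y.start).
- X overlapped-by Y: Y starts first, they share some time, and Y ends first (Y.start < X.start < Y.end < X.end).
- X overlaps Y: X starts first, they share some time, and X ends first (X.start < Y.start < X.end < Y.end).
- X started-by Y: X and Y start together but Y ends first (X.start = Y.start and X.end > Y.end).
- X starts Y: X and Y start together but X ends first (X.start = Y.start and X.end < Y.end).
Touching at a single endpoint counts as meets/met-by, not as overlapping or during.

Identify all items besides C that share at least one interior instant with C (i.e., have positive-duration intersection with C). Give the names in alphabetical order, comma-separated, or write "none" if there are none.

G, P, W, Z

Target C = [23, 70].
E [169, 184] → after → no.
G [23, 64] → starts → yes.
J [156, 178] → after → no.
K [143, 191] → after → no.
P [60, 70] → finishes → yes.
V [140, 154] → after → no.
W [61, 73] → overlapped-by → yes.
Z [46, 73] → overlapped-by → yes.
Result: G, P, W, Z.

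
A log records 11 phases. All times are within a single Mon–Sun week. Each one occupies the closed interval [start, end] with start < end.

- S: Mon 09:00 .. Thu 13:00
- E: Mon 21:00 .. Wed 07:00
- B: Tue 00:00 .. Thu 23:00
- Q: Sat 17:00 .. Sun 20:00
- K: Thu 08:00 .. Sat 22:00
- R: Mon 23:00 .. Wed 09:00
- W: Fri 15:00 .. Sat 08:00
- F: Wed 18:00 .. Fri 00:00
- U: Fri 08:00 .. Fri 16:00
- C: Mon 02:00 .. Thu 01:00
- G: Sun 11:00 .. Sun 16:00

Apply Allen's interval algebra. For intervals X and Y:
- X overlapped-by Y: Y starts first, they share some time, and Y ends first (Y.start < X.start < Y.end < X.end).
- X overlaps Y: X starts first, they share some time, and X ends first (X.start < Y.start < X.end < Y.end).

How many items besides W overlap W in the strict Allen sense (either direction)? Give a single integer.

Target W = [Fri 15:00, Sat 08:00].
B [Tue 00:00, Thu 23:00] → before → no.
C [Mon 02:00, Thu 01:00] → before → no.
E [Mon 21:00, Wed 07:00] → before → no.
F [Wed 18:00, Fri 00:00] → before → no.
G [Sun 11:00, Sun 16:00] → after → no.
K [Thu 08:00, Sat 22:00] → contains → no.
Q [Sat 17:00, Sun 20:00] → after → no.
R [Mon 23:00, Wed 09:00] → before → no.
S [Mon 09:00, Thu 13:00] → before → no.
U [Fri 08:00, Fri 16:00] → overlaps → counts.
Total: 1.

1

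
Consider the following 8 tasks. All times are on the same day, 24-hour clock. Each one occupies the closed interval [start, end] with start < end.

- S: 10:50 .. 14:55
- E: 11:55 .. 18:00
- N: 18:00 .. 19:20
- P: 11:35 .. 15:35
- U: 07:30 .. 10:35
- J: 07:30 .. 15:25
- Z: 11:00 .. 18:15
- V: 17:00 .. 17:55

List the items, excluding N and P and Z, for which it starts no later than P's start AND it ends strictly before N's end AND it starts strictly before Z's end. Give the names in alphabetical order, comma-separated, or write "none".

Conditions: its start is no later than P's start (X.start <= 11:35) AND its end is strictly before N's end (X.end < 19:20) AND its start is strictly before Z's end (X.start < 18:15).
E: start 11:55 <= 11:35? ✗; end 18:00 < 19:20? ✓; start 11:55 < 18:15? ✓ → no.
J: start 07:30 <= 11:35? ✓; end 15:25 < 19:20? ✓; start 07:30 < 18:15? ✓ → yes.
S: start 10:50 <= 11:35? ✓; end 14:55 < 19:20? ✓; start 10:50 < 18:15? ✓ → yes.
U: start 07:30 <= 11:35? ✓; end 10:35 < 19:20? ✓; start 07:30 < 18:15? ✓ → yes.
V: start 17:00 <= 11:35? ✗; end 17:55 < 19:20? ✓; start 17:00 < 18:15? ✓ → no.
Result: J, S, U.

J, S, U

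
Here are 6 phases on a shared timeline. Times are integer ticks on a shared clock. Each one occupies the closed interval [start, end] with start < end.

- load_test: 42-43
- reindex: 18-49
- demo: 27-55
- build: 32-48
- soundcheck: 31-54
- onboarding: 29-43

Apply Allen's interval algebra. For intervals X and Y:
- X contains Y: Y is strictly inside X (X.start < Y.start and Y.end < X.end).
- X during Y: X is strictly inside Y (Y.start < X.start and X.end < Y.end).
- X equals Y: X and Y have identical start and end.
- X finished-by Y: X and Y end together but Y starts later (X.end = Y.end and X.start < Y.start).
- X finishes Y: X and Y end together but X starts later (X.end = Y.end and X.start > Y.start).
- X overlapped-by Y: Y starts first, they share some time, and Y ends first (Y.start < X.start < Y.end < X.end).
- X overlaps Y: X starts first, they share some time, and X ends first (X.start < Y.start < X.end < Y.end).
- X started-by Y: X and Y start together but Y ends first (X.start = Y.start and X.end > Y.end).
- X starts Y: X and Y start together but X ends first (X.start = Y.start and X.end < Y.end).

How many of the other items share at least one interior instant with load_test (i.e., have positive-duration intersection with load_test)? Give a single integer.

Target load_test = [42, 43].
build [32, 48] → contains → counts.
demo [27, 55] → contains → counts.
onboarding [29, 43] → finished-by → counts.
reindex [18, 49] → contains → counts.
soundcheck [31, 54] → contains → counts.
Total: 5.

5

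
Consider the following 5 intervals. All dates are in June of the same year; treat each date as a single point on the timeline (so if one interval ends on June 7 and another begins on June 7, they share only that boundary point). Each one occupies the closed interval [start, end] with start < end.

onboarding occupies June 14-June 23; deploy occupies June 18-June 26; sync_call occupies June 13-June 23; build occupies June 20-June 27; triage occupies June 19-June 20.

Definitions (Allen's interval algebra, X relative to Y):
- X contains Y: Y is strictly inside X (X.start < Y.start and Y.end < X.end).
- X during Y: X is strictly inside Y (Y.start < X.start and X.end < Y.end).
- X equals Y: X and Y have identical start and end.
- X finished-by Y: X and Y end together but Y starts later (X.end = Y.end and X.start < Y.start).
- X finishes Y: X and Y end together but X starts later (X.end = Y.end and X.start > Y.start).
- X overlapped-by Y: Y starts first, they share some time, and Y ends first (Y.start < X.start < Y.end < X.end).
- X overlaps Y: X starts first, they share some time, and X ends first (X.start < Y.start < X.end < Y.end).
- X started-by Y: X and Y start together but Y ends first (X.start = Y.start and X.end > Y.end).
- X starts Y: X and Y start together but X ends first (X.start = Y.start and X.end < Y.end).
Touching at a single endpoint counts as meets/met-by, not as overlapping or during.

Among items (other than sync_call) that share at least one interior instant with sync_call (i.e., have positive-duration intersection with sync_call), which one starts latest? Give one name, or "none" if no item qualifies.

Target sync_call = [June 13, June 23].
build [June 20, June 27] → overlapped-by → candidate.
deploy [June 18, June 26] → overlapped-by → candidate.
onboarding [June 14, June 23] → finishes → candidate.
triage [June 19, June 20] → during → candidate.
Among candidates, latest start is June 20 → build.

build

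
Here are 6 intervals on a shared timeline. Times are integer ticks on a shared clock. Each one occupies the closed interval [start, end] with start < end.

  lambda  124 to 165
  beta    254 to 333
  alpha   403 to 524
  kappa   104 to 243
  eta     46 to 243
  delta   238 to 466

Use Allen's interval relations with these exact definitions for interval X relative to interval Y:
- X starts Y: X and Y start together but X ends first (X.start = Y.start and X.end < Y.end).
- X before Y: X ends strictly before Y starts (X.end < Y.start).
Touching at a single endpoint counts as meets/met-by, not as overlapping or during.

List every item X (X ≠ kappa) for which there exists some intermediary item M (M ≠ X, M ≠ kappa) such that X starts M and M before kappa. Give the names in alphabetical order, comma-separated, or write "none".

Target kappa = [104, 243].
Intermediaries M with M before kappa: none.
Union: none.

none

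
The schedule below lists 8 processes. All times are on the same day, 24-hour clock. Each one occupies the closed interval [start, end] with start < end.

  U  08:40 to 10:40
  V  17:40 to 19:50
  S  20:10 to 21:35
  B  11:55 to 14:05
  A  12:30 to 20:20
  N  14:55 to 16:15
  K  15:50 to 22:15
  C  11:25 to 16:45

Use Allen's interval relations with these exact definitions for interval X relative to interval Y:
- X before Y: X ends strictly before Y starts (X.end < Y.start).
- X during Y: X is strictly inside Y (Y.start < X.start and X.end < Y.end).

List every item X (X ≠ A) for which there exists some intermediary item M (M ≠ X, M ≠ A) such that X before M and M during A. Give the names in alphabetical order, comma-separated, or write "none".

B, C, N, U

Target A = [12:30, 20:20].
Intermediaries M with M during A: N, V.
Via N — items with X before N: B, U.
Via V — items with X before V: B, C, N, U.
Union: B, C, N, U.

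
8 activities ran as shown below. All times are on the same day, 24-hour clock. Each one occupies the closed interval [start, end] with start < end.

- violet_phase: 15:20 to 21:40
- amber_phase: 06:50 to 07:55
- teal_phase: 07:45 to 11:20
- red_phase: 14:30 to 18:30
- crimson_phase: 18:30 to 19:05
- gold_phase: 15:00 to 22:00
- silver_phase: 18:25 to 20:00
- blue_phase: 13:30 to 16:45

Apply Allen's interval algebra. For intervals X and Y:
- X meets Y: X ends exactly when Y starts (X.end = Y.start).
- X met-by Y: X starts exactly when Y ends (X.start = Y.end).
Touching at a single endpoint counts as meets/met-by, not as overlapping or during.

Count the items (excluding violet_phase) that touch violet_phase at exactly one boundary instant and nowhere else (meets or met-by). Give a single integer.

0

Target violet_phase = [15:20, 21:40].
amber_phase [06:50, 07:55] → before → no.
blue_phase [13:30, 16:45] → overlaps → no.
crimson_phase [18:30, 19:05] → during → no.
gold_phase [15:00, 22:00] → contains → no.
red_phase [14:30, 18:30] → overlaps → no.
silver_phase [18:25, 20:00] → during → no.
teal_phase [07:45, 11:20] → before → no.
Total: 0.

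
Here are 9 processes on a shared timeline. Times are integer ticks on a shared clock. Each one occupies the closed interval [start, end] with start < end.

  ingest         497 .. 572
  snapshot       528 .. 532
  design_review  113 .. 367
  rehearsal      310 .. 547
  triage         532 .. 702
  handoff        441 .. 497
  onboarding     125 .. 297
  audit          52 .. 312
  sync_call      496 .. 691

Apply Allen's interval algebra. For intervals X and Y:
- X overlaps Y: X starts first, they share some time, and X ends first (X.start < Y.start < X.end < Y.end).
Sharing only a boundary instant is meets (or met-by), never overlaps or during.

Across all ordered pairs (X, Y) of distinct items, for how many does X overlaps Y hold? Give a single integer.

Checking all 72 ordered pairs for relation 'overlaps'; matching pairs in alphabetical order:
(audit, design_review): audit overlaps design_review ✓
(audit, rehearsal): audit overlaps rehearsal ✓
(design_review, rehearsal): design_review overlaps rehearsal ✓
(handoff, sync_call): handoff overlaps sync_call ✓
(ingest, triage): ingest overlaps triage ✓
(rehearsal, ingest): rehearsal overlaps ingest ✓
(rehearsal, sync_call): rehearsal overlaps sync_call ✓
(rehearsal, triage): rehearsal overlaps triage ✓
(sync_call, triage): sync_call overlaps triage ✓
Count: 9.

9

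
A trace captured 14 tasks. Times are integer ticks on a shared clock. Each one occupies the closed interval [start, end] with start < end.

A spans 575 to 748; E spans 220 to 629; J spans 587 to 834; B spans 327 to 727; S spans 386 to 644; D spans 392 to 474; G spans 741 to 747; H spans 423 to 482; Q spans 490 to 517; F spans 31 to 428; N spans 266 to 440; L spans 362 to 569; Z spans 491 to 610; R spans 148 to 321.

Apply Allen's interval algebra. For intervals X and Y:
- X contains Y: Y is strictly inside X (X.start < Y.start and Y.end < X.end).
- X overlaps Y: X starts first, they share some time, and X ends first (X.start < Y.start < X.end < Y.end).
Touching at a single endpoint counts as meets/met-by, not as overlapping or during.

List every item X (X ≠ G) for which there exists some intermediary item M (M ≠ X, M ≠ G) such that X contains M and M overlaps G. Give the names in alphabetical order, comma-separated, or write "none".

Target G = [741, 747].
Intermediaries M with M overlaps G: none.
Union: none.

none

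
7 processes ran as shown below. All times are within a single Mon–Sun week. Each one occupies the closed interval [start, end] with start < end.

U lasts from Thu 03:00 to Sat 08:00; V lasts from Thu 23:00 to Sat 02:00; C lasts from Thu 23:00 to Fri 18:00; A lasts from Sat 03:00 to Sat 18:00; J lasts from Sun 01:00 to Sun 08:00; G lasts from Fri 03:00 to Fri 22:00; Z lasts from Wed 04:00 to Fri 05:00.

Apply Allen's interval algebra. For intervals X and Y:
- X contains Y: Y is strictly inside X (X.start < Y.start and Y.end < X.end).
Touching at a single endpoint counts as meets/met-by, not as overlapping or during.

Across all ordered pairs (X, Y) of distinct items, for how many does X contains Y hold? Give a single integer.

4

Checking all 42 ordered pairs for relation 'contains'; matching pairs in alphabetical order:
(U, C): U contains C ✓
(U, G): U contains G ✓
(U, V): U contains V ✓
(V, G): V contains G ✓
Count: 4.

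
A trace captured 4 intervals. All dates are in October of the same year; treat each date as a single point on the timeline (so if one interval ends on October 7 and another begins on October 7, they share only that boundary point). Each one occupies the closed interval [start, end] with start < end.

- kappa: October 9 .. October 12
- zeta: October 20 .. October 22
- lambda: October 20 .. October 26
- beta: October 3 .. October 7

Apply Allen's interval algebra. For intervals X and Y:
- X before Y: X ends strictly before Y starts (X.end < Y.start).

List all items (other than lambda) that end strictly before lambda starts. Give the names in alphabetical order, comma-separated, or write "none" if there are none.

Target lambda = [October 20, October 26].
beta [October 3, October 7] → before → yes.
kappa [October 9, October 12] → before → yes.
zeta [October 20, October 22] → starts → no.
Result: beta, kappa.

beta, kappa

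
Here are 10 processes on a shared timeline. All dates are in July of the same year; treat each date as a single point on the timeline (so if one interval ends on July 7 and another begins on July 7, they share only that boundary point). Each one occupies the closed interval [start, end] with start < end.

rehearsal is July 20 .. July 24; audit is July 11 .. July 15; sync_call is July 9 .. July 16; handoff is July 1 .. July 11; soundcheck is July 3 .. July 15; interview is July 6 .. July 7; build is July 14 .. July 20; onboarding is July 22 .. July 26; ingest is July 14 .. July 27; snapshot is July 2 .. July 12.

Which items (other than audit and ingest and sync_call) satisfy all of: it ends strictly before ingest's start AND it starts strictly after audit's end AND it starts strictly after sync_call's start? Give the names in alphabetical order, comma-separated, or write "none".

Conditions: its end is strictly before ingest's start (X.end < July 14) AND its start is strictly after audit's end (X.start > July 15) AND its start is strictly after sync_call's start (X.start > July 9).
build: end July 20 < July 14? ✗; start July 14 > July 15? ✗; start July 14 > July 9? ✓ → no.
handoff: end July 11 < July 14? ✓; start July 1 > July 15? ✗; start July 1 > July 9? ✗ → no.
interview: end July 7 < July 14? ✓; start July 6 > July 15? ✗; start July 6 > July 9? ✗ → no.
onboarding: end July 26 < July 14? ✗; start July 22 > July 15? ✓; start July 22 > July 9? ✓ → no.
rehearsal: end July 24 < July 14? ✗; start July 20 > July 15? ✓; start July 20 > July 9? ✓ → no.
snapshot: end July 12 < July 14? ✓; start July 2 > July 15? ✗; start July 2 > July 9? ✗ → no.
soundcheck: end July 15 < July 14? ✗; start July 3 > July 15? ✗; start July 3 > July 9? ✗ → no.
Result: none.

none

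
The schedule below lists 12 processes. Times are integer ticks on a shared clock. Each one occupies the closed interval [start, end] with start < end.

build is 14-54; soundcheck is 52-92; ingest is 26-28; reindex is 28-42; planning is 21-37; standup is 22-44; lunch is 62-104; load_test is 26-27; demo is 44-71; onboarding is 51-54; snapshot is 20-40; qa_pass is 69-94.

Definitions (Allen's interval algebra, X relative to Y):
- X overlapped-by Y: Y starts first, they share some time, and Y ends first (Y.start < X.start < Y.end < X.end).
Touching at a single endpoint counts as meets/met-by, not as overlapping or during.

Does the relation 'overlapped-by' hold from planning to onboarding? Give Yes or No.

planning = [21, 37], onboarding = [51, 54].
Actual relation of planning to onboarding: before.
Asked whether 'overlapped-by' holds → No.

No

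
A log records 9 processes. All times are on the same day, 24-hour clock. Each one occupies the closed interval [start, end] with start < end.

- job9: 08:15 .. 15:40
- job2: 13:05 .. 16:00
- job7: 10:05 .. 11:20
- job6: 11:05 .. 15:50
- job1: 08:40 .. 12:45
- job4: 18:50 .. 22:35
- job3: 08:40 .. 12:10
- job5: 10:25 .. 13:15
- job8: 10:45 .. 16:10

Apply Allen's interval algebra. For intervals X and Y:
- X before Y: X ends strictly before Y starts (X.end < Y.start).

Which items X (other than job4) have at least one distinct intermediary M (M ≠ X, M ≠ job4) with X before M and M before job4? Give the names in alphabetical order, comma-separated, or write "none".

job1, job3, job7

Target job4 = [18:50, 22:35].
Intermediaries M with M before job4: job1, job2, job3, job5, job6, job7, job8, job9.
Via job1 — items with X before job1: none.
Via job2 — items with X before job2: job1, job3, job7.
Via job3 — items with X before job3: none.
Via job5 — items with X before job5: none.
Via job6 — items with X before job6: none.
Via job7 — items with X before job7: none.
Via job8 — items with X before job8: none.
Via job9 — items with X before job9: none.
Union: job1, job3, job7.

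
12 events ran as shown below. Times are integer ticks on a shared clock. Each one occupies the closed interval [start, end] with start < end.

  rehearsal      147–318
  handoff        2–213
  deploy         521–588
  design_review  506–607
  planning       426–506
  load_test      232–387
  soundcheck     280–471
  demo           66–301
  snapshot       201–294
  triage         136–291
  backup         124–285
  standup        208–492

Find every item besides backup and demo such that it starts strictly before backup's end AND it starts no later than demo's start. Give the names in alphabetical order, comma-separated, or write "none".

handoff

Conditions: its start is strictly before backup's end (X.start < 285) AND its start is no later than demo's start (X.start <= 66).
deploy: start 521 < 285? ✗; start 521 <= 66? ✗ → no.
design_review: start 506 < 285? ✗; start 506 <= 66? ✗ → no.
handoff: start 2 < 285? ✓; start 2 <= 66? ✓ → yes.
load_test: start 232 < 285? ✓; start 232 <= 66? ✗ → no.
planning: start 426 < 285? ✗; start 426 <= 66? ✗ → no.
rehearsal: start 147 < 285? ✓; start 147 <= 66? ✗ → no.
snapshot: start 201 < 285? ✓; start 201 <= 66? ✗ → no.
soundcheck: start 280 < 285? ✓; start 280 <= 66? ✗ → no.
standup: start 208 < 285? ✓; start 208 <= 66? ✗ → no.
triage: start 136 < 285? ✓; start 136 <= 66? ✗ → no.
Result: handoff.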